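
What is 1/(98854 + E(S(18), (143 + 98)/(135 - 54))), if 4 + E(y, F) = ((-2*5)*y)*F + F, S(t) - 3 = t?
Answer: 81/7956481 ≈ 1.0180e-5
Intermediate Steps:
S(t) = 3 + t
E(y, F) = -4 + F - 10*F*y (E(y, F) = -4 + (((-2*5)*y)*F + F) = -4 + ((-10*y)*F + F) = -4 + (-10*F*y + F) = -4 + (F - 10*F*y) = -4 + F - 10*F*y)
1/(98854 + E(S(18), (143 + 98)/(135 - 54))) = 1/(98854 + (-4 + (143 + 98)/(135 - 54) - 10*(143 + 98)/(135 - 54)*(3 + 18))) = 1/(98854 + (-4 + 241/81 - 10*241/81*21)) = 1/(98854 + (-4 + 241/81 - 16870/27)) = 1/(98854 - 50693/81) = 1/(7956481/81) = 81/7956481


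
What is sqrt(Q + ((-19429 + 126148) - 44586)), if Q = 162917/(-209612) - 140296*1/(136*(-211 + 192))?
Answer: sqrt(197408735813159169)/1781702 ≈ 249.37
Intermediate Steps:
Q = 190702287/3563404 (Q = 162917*(-1/209612) - 140296/(136*(-19)) = -162917/209612 - 140296/(-2584) = -162917/209612 - 140296*(-1/2584) = -162917/209612 + 923/17 = 190702287/3563404 ≈ 53.517)
sqrt(Q + ((-19429 + 126148) - 44586)) = sqrt(190702287/3563404 + ((-19429 + 126148) - 44586)) = sqrt(190702287/3563404 + (106719 - 44586)) = sqrt(190702287/3563404 + 62133) = sqrt(221595683019/3563404) = sqrt(197408735813159169)/1781702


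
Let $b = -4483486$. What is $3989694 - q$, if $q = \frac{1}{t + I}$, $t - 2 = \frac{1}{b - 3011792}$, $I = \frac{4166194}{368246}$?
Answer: $\frac{73304629656023904120}{18373497074231} \approx 3.9897 \cdot 10^{6}$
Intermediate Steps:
$I = \frac{2083097}{184123}$ ($I = 4166194 \cdot \frac{1}{368246} = \frac{2083097}{184123} \approx 11.314$)
$t = \frac{14990555}{7495278}$ ($t = 2 + \frac{1}{-4483486 - 3011792} = 2 + \frac{1}{-7495278} = 2 - \frac{1}{7495278} = \frac{14990555}{7495278} \approx 2.0$)
$q = \frac{1380053071194}{18373497074231}$ ($q = \frac{1}{\frac{14990555}{7495278} + \frac{2083097}{184123}} = \frac{1}{\frac{18373497074231}{1380053071194}} = \frac{1380053071194}{18373497074231} \approx 0.075111$)
$3989694 - q = 3989694 - \frac{1380053071194}{18373497074231} = \frac{73304629656023904120}{18373497074231}$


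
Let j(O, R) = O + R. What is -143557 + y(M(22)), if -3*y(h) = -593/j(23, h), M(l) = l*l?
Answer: -218349604/1521 ≈ -1.4356e+5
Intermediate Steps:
M(l) = l²
y(h) = 593/(3*(23 + h)) (y(h) = -(-593)/(3*(23 + h)) = 593/(3*(23 + h)))
-143557 + y(M(22)) = -143557 + 593/(3*(23 + 22²)) = -143557 + 593/(3*(23 + 484)) = -143557 + (593/3)/507 = -143557 + (593/3)*(1/507) = -143557 + 593/1521 = -218349604/1521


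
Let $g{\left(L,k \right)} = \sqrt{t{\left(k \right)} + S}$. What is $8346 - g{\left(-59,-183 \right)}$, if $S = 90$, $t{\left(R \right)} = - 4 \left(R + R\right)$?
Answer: $8346 - \sqrt{1554} \approx 8306.6$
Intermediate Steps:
$t{\left(R \right)} = - 8 R$ ($t{\left(R \right)} = - 4 \cdot 2 R = - 8 R$)
$g{\left(L,k \right)} = \sqrt{90 - 8 k}$ ($g{\left(L,k \right)} = \sqrt{- 8 k + 90} = \sqrt{90 - 8 k}$)
$8346 - g{\left(-59,-183 \right)} = 8346 - \sqrt{90 - -1464} = 8346 - \sqrt{90 + 1464} = 8346 - \sqrt{1554}$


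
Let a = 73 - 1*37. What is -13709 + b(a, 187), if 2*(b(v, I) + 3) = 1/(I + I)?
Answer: -10256575/748 ≈ -13712.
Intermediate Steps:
a = 36 (a = 73 - 37 = 36)
b(v, I) = -3 + 1/(4*I) (b(v, I) = -3 + 1/(2*(I + I)) = -3 + 1/(2*((2*I))) = -3 + (1/(2*I))/2 = -3 + 1/(4*I))
-13709 + b(a, 187) = -13709 + (-3 + (1/4)/187) = -13709 + (-3 + (1/4)*(1/187)) = -13709 + (-3 + 1/748) = -13709 - 2243/748 = -10256575/748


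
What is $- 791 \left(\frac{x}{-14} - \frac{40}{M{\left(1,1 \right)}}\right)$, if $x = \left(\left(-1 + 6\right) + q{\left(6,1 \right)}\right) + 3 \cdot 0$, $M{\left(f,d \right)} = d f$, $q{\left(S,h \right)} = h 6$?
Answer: $\frac{64523}{2} \approx 32262.0$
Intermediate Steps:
$q{\left(S,h \right)} = 6 h$
$x = 11$ ($x = \left(\left(-1 + 6\right) + 6 \cdot 1\right) + 3 \cdot 0 = \left(5 + 6\right) + 0 = 11 + 0 = 11$)
$- 791 \left(\frac{x}{-14} - \frac{40}{M{\left(1,1 \right)}}\right) = - 791 \left(\frac{11}{-14} - \frac{40}{1 \cdot 1}\right) = - 791 \left(11 \left(- \frac{1}{14}\right) - \frac{40}{1}\right) = - 791 \left(- \frac{11}{14} - 40\right) = \left(-791\right) \left(- \frac{571}{14}\right) = \frac{64523}{2}$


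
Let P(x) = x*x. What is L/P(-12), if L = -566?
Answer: -283/72 ≈ -3.9306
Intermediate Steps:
P(x) = x²
L/P(-12) = -566/((-12)²) = -566/144 = -566*1/144 = -283/72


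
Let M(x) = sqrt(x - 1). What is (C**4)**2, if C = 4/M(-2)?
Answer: 65536/81 ≈ 809.09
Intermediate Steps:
M(x) = sqrt(-1 + x)
C = -4*I*sqrt(3)/3 (C = 4/(sqrt(-1 - 2)) = 4/(sqrt(-3)) = 4/((I*sqrt(3))) = 4*(-I*sqrt(3)/3) = -4*I*sqrt(3)/3 ≈ -2.3094*I)
(C**4)**2 = ((-4*I*sqrt(3)/3)**4)**2 = (256/9)**2 = 65536/81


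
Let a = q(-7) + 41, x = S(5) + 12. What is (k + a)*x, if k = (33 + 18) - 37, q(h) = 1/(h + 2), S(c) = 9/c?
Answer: 18906/25 ≈ 756.24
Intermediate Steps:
q(h) = 1/(2 + h)
x = 69/5 (x = 9/5 + 12 = 69/5 ≈ 13.800)
a = 204/5 (a = 1/(2 - 7) + 41 = 1/(-5) + 41 = -⅕ + 41 = 204/5 ≈ 40.800)
k = 14 (k = 51 - 37 = 14)
(k + a)*x = (14 + 204/5)*(69/5) = (274/5)*(69/5) = 18906/25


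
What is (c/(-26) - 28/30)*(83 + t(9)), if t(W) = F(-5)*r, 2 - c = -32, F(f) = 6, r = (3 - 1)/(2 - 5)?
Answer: -34523/195 ≈ -177.04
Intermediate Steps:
r = -2/3 (r = 2/(-3) = 2*(-1/3) = -2/3 ≈ -0.66667)
c = 34 (c = 2 - 1*(-32) = 2 + 32 = 34)
t(W) = -4 (t(W) = 6*(-2/3) = -4)
(c/(-26) - 28/30)*(83 + t(9)) = (34/(-26) - 28/30)*(83 - 4) = (34*(-1/26) - 28*1/30)*79 = (-17/13 - 14/15)*79 = -437/195*79 = -34523/195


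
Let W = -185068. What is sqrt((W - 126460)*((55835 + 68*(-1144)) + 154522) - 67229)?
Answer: I*sqrt(41297776549) ≈ 2.0322e+5*I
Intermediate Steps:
sqrt((W - 126460)*((55835 + 68*(-1144)) + 154522) - 67229) = sqrt((-185068 - 126460)*((55835 + 68*(-1144)) + 154522) - 67229) = sqrt(-311528*((55835 - 77792) + 154522) - 67229) = sqrt(-311528*(-21957 + 154522) - 67229) = sqrt(-311528*132565 - 67229) = sqrt(-41297709320 - 67229) = sqrt(-41297776549) = I*sqrt(41297776549)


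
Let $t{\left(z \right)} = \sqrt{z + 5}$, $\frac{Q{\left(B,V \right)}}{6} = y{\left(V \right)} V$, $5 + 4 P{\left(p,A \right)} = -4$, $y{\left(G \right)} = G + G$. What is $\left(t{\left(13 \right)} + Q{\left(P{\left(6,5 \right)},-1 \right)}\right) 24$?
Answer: $288 + 72 \sqrt{2} \approx 389.82$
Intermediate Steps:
$y{\left(G \right)} = 2 G$
$P{\left(p,A \right)} = - \frac{9}{4}$ ($P{\left(p,A \right)} = - \frac{5}{4} + \frac{1}{4} \left(-4\right) = - \frac{5}{4} - 1 = - \frac{9}{4}$)
$Q{\left(B,V \right)} = 12 V^{2}$ ($Q{\left(B,V \right)} = 6 \cdot 2 V V = 6 \cdot 2 V^{2} = 12 V^{2}$)
$t{\left(z \right)} = \sqrt{5 + z}$
$\left(t{\left(13 \right)} + Q{\left(P{\left(6,5 \right)},-1 \right)}\right) 24 = \left(\sqrt{5 + 13} + 12 \left(-1\right)^{2}\right) 24 = \left(\sqrt{18} + 12 \cdot 1\right) 24 = \left(3 \sqrt{2} + 12\right) 24 = \left(12 + 3 \sqrt{2}\right) 24 = 288 + 72 \sqrt{2}$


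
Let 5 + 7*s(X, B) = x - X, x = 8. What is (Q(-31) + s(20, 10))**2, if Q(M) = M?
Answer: 54756/49 ≈ 1117.5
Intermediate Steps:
s(X, B) = 3/7 - X/7 (s(X, B) = -5/7 + (8 - X)/7 = -5/7 + (8/7 - X/7) = 3/7 - X/7)
(Q(-31) + s(20, 10))**2 = (-31 + (3/7 - 1/7*20))**2 = (-31 + (3/7 - 20/7))**2 = (-31 - 17/7)**2 = (-234/7)**2 = 54756/49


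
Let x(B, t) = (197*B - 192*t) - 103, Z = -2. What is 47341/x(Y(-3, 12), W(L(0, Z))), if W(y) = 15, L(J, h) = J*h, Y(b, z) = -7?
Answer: -47341/4362 ≈ -10.853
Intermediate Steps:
x(B, t) = -103 - 192*t + 197*B (x(B, t) = (-192*t + 197*B) - 103 = -103 - 192*t + 197*B)
47341/x(Y(-3, 12), W(L(0, Z))) = 47341/(-103 - 192*15 + 197*(-7)) = 47341/(-103 - 2880 - 1379) = 47341/(-4362) = 47341*(-1/4362) = -47341/4362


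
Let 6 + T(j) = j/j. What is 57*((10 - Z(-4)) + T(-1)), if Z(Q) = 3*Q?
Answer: 969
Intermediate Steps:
T(j) = -5 (T(j) = -6 + j/j = -6 + 1 = -5)
57*((10 - Z(-4)) + T(-1)) = 57*((10 - 3*(-4)) - 5) = 57*((10 - 1*(-12)) - 5) = 57*((10 + 12) - 5) = 57*(22 - 5) = 57*17 = 969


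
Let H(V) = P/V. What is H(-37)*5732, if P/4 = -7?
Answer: 160496/37 ≈ 4337.7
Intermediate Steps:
P = -28 (P = 4*(-7) = -28)
H(V) = -28/V
H(-37)*5732 = -28/(-37)*5732 = -28*(-1/37)*5732 = (28/37)*5732 = 160496/37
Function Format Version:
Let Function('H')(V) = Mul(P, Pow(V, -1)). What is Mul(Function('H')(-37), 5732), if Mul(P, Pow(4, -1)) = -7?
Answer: Rational(160496, 37) ≈ 4337.7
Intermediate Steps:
P = -28 (P = Mul(4, -7) = -28)
Function('H')(V) = Mul(-28, Pow(V, -1))
Mul(Function('H')(-37), 5732) = Mul(Mul(-28, Pow(-37, -1)), 5732) = Mul(Mul(-28, Rational(-1, 37)), 5732) = Mul(Rational(28, 37), 5732) = Rational(160496, 37)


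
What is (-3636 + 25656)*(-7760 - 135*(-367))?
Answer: 920105700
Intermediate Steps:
(-3636 + 25656)*(-7760 - 135*(-367)) = 22020*(-7760 + 49545) = 22020*41785 = 920105700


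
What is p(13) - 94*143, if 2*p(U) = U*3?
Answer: -26845/2 ≈ -13423.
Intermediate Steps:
p(U) = 3*U/2 (p(U) = (U*3)/2 = (3*U)/2 = 3*U/2)
p(13) - 94*143 = (3/2)*13 - 94*143 = 39/2 - 13442 = -26845/2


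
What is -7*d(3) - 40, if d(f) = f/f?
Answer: -47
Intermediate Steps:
d(f) = 1
-7*d(3) - 40 = -7*1 - 40 = -7 - 40 = -47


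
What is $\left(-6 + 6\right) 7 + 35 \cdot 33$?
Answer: $1155$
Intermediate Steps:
$\left(-6 + 6\right) 7 + 35 \cdot 33 = 0 \cdot 7 + 1155 = 0 + 1155 = 1155$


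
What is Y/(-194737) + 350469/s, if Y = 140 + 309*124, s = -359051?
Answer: -11722420987/9988644941 ≈ -1.1736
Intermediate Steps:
Y = 38456 (Y = 140 + 38316 = 38456)
Y/(-194737) + 350469/s = 38456/(-194737) + 350469/(-359051) = 38456*(-1/194737) + 350469*(-1/359051) = -38456/194737 - 50067/51293 = -11722420987/9988644941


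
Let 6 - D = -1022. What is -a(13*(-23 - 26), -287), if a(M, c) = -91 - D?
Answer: 1119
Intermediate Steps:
D = 1028 (D = 6 - 1*(-1022) = 6 + 1022 = 1028)
a(M, c) = -1119 (a(M, c) = -91 - 1*1028 = -91 - 1028 = -1119)
-a(13*(-23 - 26), -287) = -1*(-1119) = 1119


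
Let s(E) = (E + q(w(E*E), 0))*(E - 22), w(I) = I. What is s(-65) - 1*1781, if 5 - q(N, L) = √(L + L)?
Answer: 3439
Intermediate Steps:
q(N, L) = 5 - √2*√L (q(N, L) = 5 - √(L + L) = 5 - √(2*L) = 5 - √2*√L)
s(E) = (-22 + E)*(5 + E) (s(E) = (E + (5 - √2*√0))*(E - 22) = (E + (5 - 1*√2*0))*(-22 + E) = (E + (5 + 0))*(-22 + E) = (E + 5)*(-22 + E) = (5 + E)*(-22 + E) = (-22 + E)*(5 + E))
s(-65) - 1*1781 = (-110 + (-65)² - 17*(-65)) - 1*1781 = (-110 + 4225 + 1105) - 1781 = 5220 - 1781 = 3439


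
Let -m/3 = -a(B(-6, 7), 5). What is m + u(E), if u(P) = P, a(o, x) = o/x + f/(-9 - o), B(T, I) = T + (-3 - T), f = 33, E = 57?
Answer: 387/10 ≈ 38.700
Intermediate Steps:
B(T, I) = -3
a(o, x) = 33/(-9 - o) + o/x (a(o, x) = o/x + 33/(-9 - o) = 33/(-9 - o) + o/x)
m = -183/10 (m = -(-3)*((-3)² - 33*5 + 9*(-3))/(5*(9 - 3)) = -(-3)*(⅕)*(9 - 165 - 27)/6 = -(-3)*(⅕)*(⅙)*(-183) = -(-3)*(-61)/10 = -3*61/10 = -183/10 ≈ -18.300)
m + u(E) = -183/10 + 57 = 387/10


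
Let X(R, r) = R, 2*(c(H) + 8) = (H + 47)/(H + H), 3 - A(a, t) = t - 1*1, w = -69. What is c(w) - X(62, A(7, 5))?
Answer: -9649/138 ≈ -69.920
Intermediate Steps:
A(a, t) = 4 - t (A(a, t) = 3 - (t - 1*1) = 3 - (t - 1) = 3 - (-1 + t) = 3 + (1 - t) = 4 - t)
c(H) = -8 + (47 + H)/(4*H) (c(H) = -8 + ((H + 47)/(H + H))/2 = -8 + ((47 + H)/((2*H)))/2 = -8 + ((47 + H)*(1/(2*H)))/2 = -8 + ((47 + H)/(2*H))/2 = -8 + (47 + H)/(4*H))
c(w) - X(62, A(7, 5)) = (¼)*(47 - 31*(-69))/(-69) - 1*62 = (¼)*(-1/69)*(47 + 2139) - 62 = (¼)*(-1/69)*2186 - 62 = -1093/138 - 62 = -9649/138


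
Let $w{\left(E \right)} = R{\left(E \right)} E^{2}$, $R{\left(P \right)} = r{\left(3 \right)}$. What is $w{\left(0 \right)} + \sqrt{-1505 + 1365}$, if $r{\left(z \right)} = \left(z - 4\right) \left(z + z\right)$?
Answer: $2 i \sqrt{35} \approx 11.832 i$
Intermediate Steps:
$r{\left(z \right)} = 2 z \left(-4 + z\right)$ ($r{\left(z \right)} = \left(-4 + z\right) 2 z = 2 z \left(-4 + z\right)$)
$R{\left(P \right)} = -6$ ($R{\left(P \right)} = 2 \cdot 3 \left(-4 + 3\right) = 2 \cdot 3 \left(-1\right) = -6$)
$w{\left(E \right)} = - 6 E^{2}$
$w{\left(0 \right)} + \sqrt{-1505 + 1365} = - 6 \cdot 0^{2} + \sqrt{-1505 + 1365} = \left(-6\right) 0 + \sqrt{-140} = 0 + 2 i \sqrt{35} = 2 i \sqrt{35}$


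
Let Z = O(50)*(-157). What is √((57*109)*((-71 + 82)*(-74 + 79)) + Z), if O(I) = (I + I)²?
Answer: I*√1228285 ≈ 1108.3*I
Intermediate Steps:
O(I) = 4*I² (O(I) = (2*I)² = 4*I²)
Z = -1570000 (Z = (4*50²)*(-157) = (4*2500)*(-157) = 10000*(-157) = -1570000)
√((57*109)*((-71 + 82)*(-74 + 79)) + Z) = √((57*109)*((-71 + 82)*(-74 + 79)) - 1570000) = √(6213*(11*5) - 1570000) = √(6213*55 - 1570000) = √(341715 - 1570000) = √(-1228285) = I*√1228285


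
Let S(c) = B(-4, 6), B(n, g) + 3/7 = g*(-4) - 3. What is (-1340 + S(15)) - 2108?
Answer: -24328/7 ≈ -3475.4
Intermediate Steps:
B(n, g) = -24/7 - 4*g (B(n, g) = -3/7 + (g*(-4) - 3) = -3/7 + (-4*g - 3) = -3/7 + (-3 - 4*g) = -24/7 - 4*g)
S(c) = -192/7 (S(c) = -24/7 - 4*6 = -24/7 - 24 = -192/7)
(-1340 + S(15)) - 2108 = (-1340 - 192/7) - 2108 = -9572/7 - 2108 = -24328/7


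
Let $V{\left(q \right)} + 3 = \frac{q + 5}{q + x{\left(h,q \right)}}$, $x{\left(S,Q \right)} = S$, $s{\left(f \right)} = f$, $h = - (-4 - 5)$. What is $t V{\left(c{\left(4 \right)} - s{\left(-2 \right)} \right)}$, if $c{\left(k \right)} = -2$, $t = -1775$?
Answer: $\frac{39050}{9} \approx 4338.9$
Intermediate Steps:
$h = 9$ ($h = \left(-1\right) \left(-9\right) = 9$)
$V{\left(q \right)} = -3 + \frac{5 + q}{9 + q}$ ($V{\left(q \right)} = -3 + \frac{q + 5}{q + 9} = -3 + \frac{5 + q}{9 + q}$)
$t V{\left(c{\left(4 \right)} - s{\left(-2 \right)} \right)} = - 1775 \frac{2 \left(-11 - \left(-2 - -2\right)\right)}{9 - 0} = - 1775 \frac{2 \left(-11 - \left(-2 + 2\right)\right)}{9 + \left(-2 + 2\right)} = - 1775 \frac{2 \left(-11 - 0\right)}{9 + 0} = - 1775 \frac{2 \left(-11 + 0\right)}{9} = - 1775 \cdot 2 \cdot \frac{1}{9} \left(-11\right) = \left(-1775\right) \left(- \frac{22}{9}\right) = \frac{39050}{9}$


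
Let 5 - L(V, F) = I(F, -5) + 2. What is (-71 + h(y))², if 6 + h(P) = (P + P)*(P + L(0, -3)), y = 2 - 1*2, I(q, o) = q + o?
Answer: 5929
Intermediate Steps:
I(q, o) = o + q
y = 0 (y = 2 - 2 = 0)
L(V, F) = 8 - F (L(V, F) = 5 - ((-5 + F) + 2) = 5 - (-3 + F) = 5 + (3 - F) = 8 - F)
h(P) = -6 + 2*P*(11 + P) (h(P) = -6 + (P + P)*(P + (8 - 1*(-3))) = -6 + (2*P)*(P + (8 + 3)) = -6 + (2*P)*(P + 11) = -6 + (2*P)*(11 + P) = -6 + 2*P*(11 + P))
(-71 + h(y))² = (-71 + (-6 + 2*0² + 22*0))² = (-71 + (-6 + 2*0 + 0))² = (-71 + (-6 + 0 + 0))² = (-71 - 6)² = (-77)² = 5929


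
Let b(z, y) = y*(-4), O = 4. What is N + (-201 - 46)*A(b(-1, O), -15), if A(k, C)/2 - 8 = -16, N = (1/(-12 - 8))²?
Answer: 1580801/400 ≈ 3952.0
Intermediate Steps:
N = 1/400 (N = (1/(-20))² = (-1/20)² = 1/400 ≈ 0.0025000)
b(z, y) = -4*y
A(k, C) = -16 (A(k, C) = 16 + 2*(-16) = 16 - 32 = -16)
N + (-201 - 46)*A(b(-1, O), -15) = 1/400 + (-201 - 46)*(-16) = 1/400 - 247*(-16) = 1/400 + 3952 = 1580801/400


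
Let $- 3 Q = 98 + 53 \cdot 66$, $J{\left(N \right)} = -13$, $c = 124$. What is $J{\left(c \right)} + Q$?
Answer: $- \frac{3635}{3} \approx -1211.7$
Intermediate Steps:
$Q = - \frac{3596}{3}$ ($Q = - \frac{98 + 53 \cdot 66}{3} = - \frac{98 + 3498}{3} = \left(- \frac{1}{3}\right) 3596 = - \frac{3596}{3} \approx -1198.7$)
$J{\left(c \right)} + Q = -13 - \frac{3596}{3} = - \frac{3635}{3}$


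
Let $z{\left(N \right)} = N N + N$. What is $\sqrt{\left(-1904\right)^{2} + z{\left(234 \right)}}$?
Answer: $\sqrt{3680206} \approx 1918.4$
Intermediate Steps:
$z{\left(N \right)} = N + N^{2}$ ($z{\left(N \right)} = N^{2} + N = N + N^{2}$)
$\sqrt{\left(-1904\right)^{2} + z{\left(234 \right)}} = \sqrt{\left(-1904\right)^{2} + 234 \left(1 + 234\right)} = \sqrt{3625216 + 234 \cdot 235} = \sqrt{3625216 + 54990} = \sqrt{3680206}$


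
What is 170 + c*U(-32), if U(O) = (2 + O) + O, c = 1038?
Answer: -64186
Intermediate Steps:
U(O) = 2 + 2*O
170 + c*U(-32) = 170 + 1038*(2 + 2*(-32)) = 170 + 1038*(2 - 64) = 170 + 1038*(-62) = 170 - 64356 = -64186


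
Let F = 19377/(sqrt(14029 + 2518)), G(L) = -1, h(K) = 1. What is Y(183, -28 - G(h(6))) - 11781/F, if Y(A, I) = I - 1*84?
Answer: -111 - 1309*sqrt(16547)/2153 ≈ -189.21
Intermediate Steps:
F = 19377*sqrt(16547)/16547 (F = 19377/(sqrt(16547)) = 19377*(sqrt(16547)/16547) = 19377*sqrt(16547)/16547 ≈ 150.64)
Y(A, I) = -84 + I (Y(A, I) = I - 84 = -84 + I)
Y(183, -28 - G(h(6))) - 11781/F = (-84 + (-28 - 1*(-1))) - 11781*sqrt(16547)/19377 = (-84 + (-28 + 1)) - 1309*sqrt(16547)/2153 = (-84 - 27) - 1309*sqrt(16547)/2153 = -111 - 1309*sqrt(16547)/2153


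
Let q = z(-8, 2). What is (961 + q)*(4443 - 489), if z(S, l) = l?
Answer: 3807702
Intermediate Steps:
q = 2
(961 + q)*(4443 - 489) = (961 + 2)*(4443 - 489) = 963*3954 = 3807702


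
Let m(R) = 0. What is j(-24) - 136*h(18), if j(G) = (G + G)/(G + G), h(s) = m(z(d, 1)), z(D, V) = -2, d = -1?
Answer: 1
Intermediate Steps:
h(s) = 0
j(G) = 1 (j(G) = (2*G)/((2*G)) = (2*G)*(1/(2*G)) = 1)
j(-24) - 136*h(18) = 1 - 136*0 = 1 + 0 = 1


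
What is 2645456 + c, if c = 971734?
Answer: 3617190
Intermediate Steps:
2645456 + c = 2645456 + 971734 = 3617190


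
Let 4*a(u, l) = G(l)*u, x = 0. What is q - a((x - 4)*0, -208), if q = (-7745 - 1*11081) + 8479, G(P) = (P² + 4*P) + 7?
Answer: -10347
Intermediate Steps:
G(P) = 7 + P² + 4*P
a(u, l) = u*(7 + l² + 4*l)/4 (a(u, l) = ((7 + l² + 4*l)*u)/4 = (u*(7 + l² + 4*l))/4 = u*(7 + l² + 4*l)/4)
q = -10347 (q = (-7745 - 11081) + 8479 = -18826 + 8479 = -10347)
q - a((x - 4)*0, -208) = -10347 - (0 - 4)*0*(7 + (-208)² + 4*(-208))/4 = -10347 - (-4*0)*(7 + 43264 - 832)/4 = -10347 - 0*42439/4 = -10347 - 1*0 = -10347 + 0 = -10347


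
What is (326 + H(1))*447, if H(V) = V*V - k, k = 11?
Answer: 141252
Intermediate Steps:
H(V) = -11 + V² (H(V) = V*V - 1*11 = V² - 11 = -11 + V²)
(326 + H(1))*447 = (326 + (-11 + 1²))*447 = (326 + (-11 + 1))*447 = (326 - 10)*447 = 316*447 = 141252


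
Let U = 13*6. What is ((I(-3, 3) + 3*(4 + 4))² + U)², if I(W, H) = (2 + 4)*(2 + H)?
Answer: 8964036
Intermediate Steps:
U = 78
I(W, H) = 12 + 6*H (I(W, H) = 6*(2 + H) = 12 + 6*H)
((I(-3, 3) + 3*(4 + 4))² + U)² = (((12 + 6*3) + 3*(4 + 4))² + 78)² = (((12 + 18) + 3*8)² + 78)² = ((30 + 24)² + 78)² = (54² + 78)² = (2916 + 78)² = 2994² = 8964036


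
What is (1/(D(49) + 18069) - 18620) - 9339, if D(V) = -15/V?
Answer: -24753947945/885366 ≈ -27959.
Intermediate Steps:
(1/(D(49) + 18069) - 18620) - 9339 = (1/(-15/49 + 18069) - 18620) - 9339 = (1/(885366/49) - 18620) - 9339 = (49/885366 - 18620) - 9339 = -16485514871/885366 - 9339 = -24753947945/885366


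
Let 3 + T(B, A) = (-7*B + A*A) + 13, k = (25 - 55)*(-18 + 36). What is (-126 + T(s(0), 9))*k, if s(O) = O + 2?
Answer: 26460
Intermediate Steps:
s(O) = 2 + O
k = -540 (k = -30*18 = -540)
T(B, A) = 10 + A**2 - 7*B (T(B, A) = -3 + ((-7*B + A*A) + 13) = -3 + ((-7*B + A**2) + 13) = -3 + ((A**2 - 7*B) + 13) = -3 + (13 + A**2 - 7*B) = 10 + A**2 - 7*B)
(-126 + T(s(0), 9))*k = (-126 + (10 + 9**2 - 7*(2 + 0)))*(-540) = (-126 + (10 + 81 - 7*2))*(-540) = (-126 + (10 + 81 - 14))*(-540) = (-126 + 77)*(-540) = -49*(-540) = 26460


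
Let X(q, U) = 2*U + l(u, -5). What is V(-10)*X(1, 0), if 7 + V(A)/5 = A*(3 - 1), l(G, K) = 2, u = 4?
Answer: -270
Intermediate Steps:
V(A) = -35 + 10*A (V(A) = -35 + 5*(A*(3 - 1)) = -35 + 5*(A*2) = -35 + 5*(2*A) = -35 + 10*A)
X(q, U) = 2 + 2*U (X(q, U) = 2*U + 2 = 2 + 2*U)
V(-10)*X(1, 0) = (-35 + 10*(-10))*(2 + 2*0) = (-35 - 100)*(2 + 0) = -135*2 = -270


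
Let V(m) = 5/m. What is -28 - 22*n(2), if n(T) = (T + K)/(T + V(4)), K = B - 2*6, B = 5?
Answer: 76/13 ≈ 5.8462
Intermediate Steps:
K = -7 (K = 5 - 2*6 = 5 - 12 = -7)
n(T) = (-7 + T)/(5/4 + T) (n(T) = (T - 7)/(T + 5/4) = (-7 + T)/(T + 5*(¼)) = (-7 + T)/(T + 5/4) = (-7 + T)/(5/4 + T))
-28 - 22*n(2) = -28 - 88*(-7 + 2)/(5 + 4*2) = -28 - 88*(-5)/(5 + 8) = -28 - 88*(-5)/13 = -28 - 22*(-20/13) = -28 + 440/13 = 76/13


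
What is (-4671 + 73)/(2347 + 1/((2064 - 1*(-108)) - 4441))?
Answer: -474221/242061 ≈ -1.9591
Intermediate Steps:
(-4671 + 73)/(2347 + 1/((2064 - 1*(-108)) - 4441)) = -4598/(2347 + 1/((2064 + 108) - 4441)) = -4598/(2347 + 1/(2172 - 4441)) = -4598/(2347 + 1/(-2269)) = -4598/(2347 - 1/2269) = -4598/5325342/2269 = -4598*2269/5325342 = -474221/242061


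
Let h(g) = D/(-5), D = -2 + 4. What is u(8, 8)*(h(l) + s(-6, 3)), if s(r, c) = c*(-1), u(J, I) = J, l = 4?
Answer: -136/5 ≈ -27.200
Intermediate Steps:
D = 2
h(g) = -⅖ (h(g) = 2/(-5) = 2*(-⅕) = -⅖)
s(r, c) = -c
u(8, 8)*(h(l) + s(-6, 3)) = 8*(-⅖ - 1*3) = 8*(-⅖ - 3) = 8*(-17/5) = -136/5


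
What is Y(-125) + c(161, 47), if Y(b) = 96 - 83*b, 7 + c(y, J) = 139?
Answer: 10603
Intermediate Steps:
c(y, J) = 132 (c(y, J) = -7 + 139 = 132)
Y(b) = 96 - 83*b
Y(-125) + c(161, 47) = (96 - 83*(-125)) + 132 = (96 + 10375) + 132 = 10471 + 132 = 10603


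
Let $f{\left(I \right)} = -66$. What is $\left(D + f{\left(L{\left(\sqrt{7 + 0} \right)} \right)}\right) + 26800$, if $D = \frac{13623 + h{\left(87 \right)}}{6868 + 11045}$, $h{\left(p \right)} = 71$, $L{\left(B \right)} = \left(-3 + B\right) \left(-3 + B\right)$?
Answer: $\frac{478899836}{17913} \approx 26735.0$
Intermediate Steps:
$L{\left(B \right)} = \left(-3 + B\right)^{2}$
$D = \frac{13694}{17913}$ ($D = \frac{13623 + 71}{6868 + 11045} = \frac{13694}{17913} \approx 0.76447$)
$\left(D + f{\left(L{\left(\sqrt{7 + 0} \right)} \right)}\right) + 26800 = \left(\frac{13694}{17913} - 66\right) + 26800 = - \frac{1168564}{17913} + 26800 = \frac{478899836}{17913}$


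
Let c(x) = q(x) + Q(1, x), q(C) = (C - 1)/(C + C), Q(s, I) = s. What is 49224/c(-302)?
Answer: 29731296/907 ≈ 32780.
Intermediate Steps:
q(C) = (-1 + C)/(2*C) (q(C) = (-1 + C)/((2*C)) = (-1 + C)*(1/(2*C)) = (-1 + C)/(2*C))
c(x) = 1 + (-1 + x)/(2*x) (c(x) = (-1 + x)/(2*x) + 1 = 1 + (-1 + x)/(2*x))
49224/c(-302) = 49224/(((1/2)*(-1 + 3*(-302))/(-302))) = 49224/(((1/2)*(-1/302)*(-1 - 906))) = 49224/(((1/2)*(-1/302)*(-907))) = 49224/(907/604) = 49224*(604/907) = 29731296/907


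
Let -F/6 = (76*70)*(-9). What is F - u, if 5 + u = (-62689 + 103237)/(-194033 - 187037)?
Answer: 54737867749/190535 ≈ 2.8729e+5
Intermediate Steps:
F = 287280 (F = -6*76*70*(-9) = -31920*(-9) = -6*(-47880) = 287280)
u = -972949/190535 (u = -5 + (-62689 + 103237)/(-194033 - 187037) = -5 + 40548/(-381070) = -5 + 40548*(-1/381070) = -5 - 20274/190535 = -972949/190535 ≈ -5.1064)
F - u = 287280 - 1*(-972949/190535) = 287280 + 972949/190535 = 54737867749/190535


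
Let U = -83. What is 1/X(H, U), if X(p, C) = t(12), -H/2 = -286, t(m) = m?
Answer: 1/12 ≈ 0.083333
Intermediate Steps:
H = 572 (H = -2*(-286) = 572)
X(p, C) = 12
1/X(H, U) = 1/12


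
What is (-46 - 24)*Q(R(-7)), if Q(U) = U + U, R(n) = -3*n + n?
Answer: -1960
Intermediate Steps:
R(n) = -2*n
Q(U) = 2*U
(-46 - 24)*Q(R(-7)) = (-46 - 24)*(2*(-2*(-7))) = -140*14 = -70*28 = -1960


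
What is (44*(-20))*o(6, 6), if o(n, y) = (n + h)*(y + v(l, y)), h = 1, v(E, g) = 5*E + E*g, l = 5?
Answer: -375760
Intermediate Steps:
o(n, y) = (1 + n)*(25 + 6*y) (o(n, y) = (n + 1)*(y + 5*(5 + y)) = (1 + n)*(y + (25 + 5*y)) = (1 + n)*(25 + 6*y))
(44*(-20))*o(6, 6) = (44*(-20))*(25 + 6*6 + 25*6 + 6*6*6) = -880*(25 + 36 + 150 + 216) = -880*427 = -375760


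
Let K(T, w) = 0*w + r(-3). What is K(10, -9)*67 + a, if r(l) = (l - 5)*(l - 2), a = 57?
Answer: 2737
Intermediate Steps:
r(l) = (-5 + l)*(-2 + l)
K(T, w) = 40 (K(T, w) = 0*w + (10 + (-3)² - 7*(-3)) = 0 + (10 + 9 + 21) = 0 + 40 = 40)
K(10, -9)*67 + a = 40*67 + 57 = 2680 + 57 = 2737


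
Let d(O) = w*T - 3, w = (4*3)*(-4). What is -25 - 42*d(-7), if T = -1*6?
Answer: -11995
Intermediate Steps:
T = -6
w = -48 (w = 12*(-4) = -48)
d(O) = 285 (d(O) = -48*(-6) - 3 = 288 - 3 = 285)
-25 - 42*d(-7) = -25 - 42*285 = -25 - 11970 = -11995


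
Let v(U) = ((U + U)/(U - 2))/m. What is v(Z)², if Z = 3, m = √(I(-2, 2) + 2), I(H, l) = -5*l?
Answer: -9/2 ≈ -4.5000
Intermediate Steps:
I(H, l) = -5*l
m = 2*I*√2 (m = √(-5*2 + 2) = √(-10 + 2) = √(-8) = 2*I*√2 ≈ 2.8284*I)
v(U) = -I*U*√2/(2*(-2 + U)) (v(U) = ((U + U)/(U - 2))/((2*I*√2)) = ((2*U)/(-2 + U))*(-I*√2/4) = (2*U/(-2 + U))*(-I*√2/4) = -I*U*√2/(2*(-2 + U)))
v(Z)² = (-1*I*3*√2/(-4 + 2*3))² = (-1*I*3*√2/(-4 + 6))² = (-1*I*3*√2/2)² = (-1*I*3*√2*½)² = (-3*I*√2/2)² = -9/2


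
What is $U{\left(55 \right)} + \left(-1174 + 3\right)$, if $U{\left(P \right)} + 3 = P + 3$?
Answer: $-1116$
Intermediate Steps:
$U{\left(P \right)} = P$ ($U{\left(P \right)} = -3 + \left(P + 3\right) = -3 + \left(3 + P\right) = P$)
$U{\left(55 \right)} + \left(-1174 + 3\right) = 55 + \left(-1174 + 3\right) = 55 - 1171 = -1116$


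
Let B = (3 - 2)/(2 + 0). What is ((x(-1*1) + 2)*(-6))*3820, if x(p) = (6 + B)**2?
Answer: -1014210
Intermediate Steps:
B = 1/2 ≈ 0.50000
x(p) = 169/4 (x(p) = (6 + 1/2)**2 = (13/2)**2 = 169/4)
((x(-1*1) + 2)*(-6))*3820 = ((169/4 + 2)*(-6))*3820 = ((177/4)*(-6))*3820 = -531/2*3820 = -1014210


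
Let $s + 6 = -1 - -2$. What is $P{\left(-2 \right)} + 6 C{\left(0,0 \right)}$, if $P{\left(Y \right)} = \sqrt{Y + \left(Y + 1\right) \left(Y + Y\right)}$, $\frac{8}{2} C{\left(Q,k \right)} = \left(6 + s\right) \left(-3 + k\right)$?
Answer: $- \frac{9}{2} + \sqrt{2} \approx -3.0858$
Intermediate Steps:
$s = -5$ ($s = -6 - -1 = -6 + \left(-1 + 2\right) = -6 + 1 = -5$)
$C{\left(Q,k \right)} = - \frac{3}{4} + \frac{k}{4}$ ($C{\left(Q,k \right)} = \frac{\left(6 - 5\right) \left(-3 + k\right)}{4} = \frac{1 \left(-3 + k\right)}{4} = \frac{-3 + k}{4} = - \frac{3}{4} + \frac{k}{4}$)
$P{\left(Y \right)} = \sqrt{Y + 2 Y \left(1 + Y\right)}$ ($P{\left(Y \right)} = \sqrt{Y + \left(1 + Y\right) 2 Y} = \sqrt{Y + 2 Y \left(1 + Y\right)}$)
$P{\left(-2 \right)} + 6 C{\left(0,0 \right)} = \sqrt{- 2 \left(3 + 2 \left(-2\right)\right)} + 6 \left(- \frac{3}{4} + \frac{1}{4} \cdot 0\right) = \sqrt{- 2 \left(3 - 4\right)} + 6 \left(- \frac{3}{4} + 0\right) = \sqrt{\left(-2\right) \left(-1\right)} + 6 \left(- \frac{3}{4}\right) = \sqrt{2} - \frac{9}{2} = - \frac{9}{2} + \sqrt{2}$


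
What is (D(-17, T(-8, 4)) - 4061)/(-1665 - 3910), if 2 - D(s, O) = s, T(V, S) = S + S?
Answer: 4042/5575 ≈ 0.72502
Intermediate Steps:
T(V, S) = 2*S
D(s, O) = 2 - s
(D(-17, T(-8, 4)) - 4061)/(-1665 - 3910) = ((2 - 1*(-17)) - 4061)/(-1665 - 3910) = ((2 + 17) - 4061)/(-5575) = (19 - 4061)*(-1/5575) = -4042*(-1/5575) = 4042/5575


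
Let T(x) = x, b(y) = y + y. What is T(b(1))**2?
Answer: 4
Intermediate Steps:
b(y) = 2*y
T(b(1))**2 = (2*1)**2 = 2**2 = 4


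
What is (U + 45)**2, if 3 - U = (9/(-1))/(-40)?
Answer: 3651921/1600 ≈ 2282.4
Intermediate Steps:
U = 111/40 (U = 3 - 9/(-1)/(-40) = 3 - 9*(-1)*(-1)/40 = 3 - (-9)*(-1)/40 = 3 - 1*9/40 = 3 - 9/40 = 111/40 ≈ 2.7750)
(U + 45)**2 = (111/40 + 45)**2 = (1911/40)**2 = 3651921/1600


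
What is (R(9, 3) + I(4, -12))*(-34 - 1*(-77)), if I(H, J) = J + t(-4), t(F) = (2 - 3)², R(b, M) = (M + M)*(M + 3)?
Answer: 1075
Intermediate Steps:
R(b, M) = 2*M*(3 + M) (R(b, M) = (2*M)*(3 + M) = 2*M*(3 + M))
t(F) = 1 (t(F) = (-1)² = 1)
I(H, J) = 1 + J (I(H, J) = J + 1 = 1 + J)
(R(9, 3) + I(4, -12))*(-34 - 1*(-77)) = (2*3*(3 + 3) + (1 - 12))*(-34 - 1*(-77)) = (2*3*6 - 11)*(-34 + 77) = (36 - 11)*43 = 25*43 = 1075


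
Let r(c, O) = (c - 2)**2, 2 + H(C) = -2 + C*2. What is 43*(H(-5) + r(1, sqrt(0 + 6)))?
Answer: -559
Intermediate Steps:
H(C) = -4 + 2*C (H(C) = -2 + (-2 + C*2) = -2 + (-2 + 2*C) = -4 + 2*C)
r(c, O) = (-2 + c)**2
43*(H(-5) + r(1, sqrt(0 + 6))) = 43*((-4 + 2*(-5)) + (-2 + 1)**2) = 43*((-4 - 10) + (-1)**2) = 43*(-14 + 1) = 43*(-13) = -559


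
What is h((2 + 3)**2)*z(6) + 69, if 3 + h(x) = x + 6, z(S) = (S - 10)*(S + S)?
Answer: -1275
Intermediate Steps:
z(S) = 2*S*(-10 + S) (z(S) = (-10 + S)*(2*S) = 2*S*(-10 + S))
h(x) = 3 + x (h(x) = -3 + (x + 6) = -3 + (6 + x) = 3 + x)
h((2 + 3)**2)*z(6) + 69 = (3 + (2 + 3)**2)*(2*6*(-10 + 6)) + 69 = (3 + 5**2)*(2*6*(-4)) + 69 = (3 + 25)*(-48) + 69 = 28*(-48) + 69 = -1344 + 69 = -1275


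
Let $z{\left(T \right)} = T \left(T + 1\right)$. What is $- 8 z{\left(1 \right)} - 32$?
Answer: $-48$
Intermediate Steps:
$z{\left(T \right)} = T \left(1 + T\right)$
$- 8 z{\left(1 \right)} - 32 = - 8 \cdot 1 \left(1 + 1\right) - 32 = - 8 \cdot 1 \cdot 2 - 32 = \left(-8\right) 2 - 32 = -16 - 32 = -48$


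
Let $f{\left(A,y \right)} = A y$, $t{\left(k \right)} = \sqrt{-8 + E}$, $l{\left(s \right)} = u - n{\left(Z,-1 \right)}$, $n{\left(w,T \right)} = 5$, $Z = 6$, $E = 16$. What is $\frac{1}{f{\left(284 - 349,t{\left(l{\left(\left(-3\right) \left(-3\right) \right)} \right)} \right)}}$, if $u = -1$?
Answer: $- \frac{\sqrt{2}}{260} \approx -0.0054393$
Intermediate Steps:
$l{\left(s \right)} = -6$ ($l{\left(s \right)} = -1 - 5 = -6$)
$t{\left(k \right)} = 2 \sqrt{2}$ ($t{\left(k \right)} = \sqrt{-8 + 16} = \sqrt{8} = 2 \sqrt{2}$)
$\frac{1}{f{\left(284 - 349,t{\left(l{\left(\left(-3\right) \left(-3\right) \right)} \right)} \right)}} = \frac{1}{\left(284 - 349\right) 2 \sqrt{2}} = \frac{1}{\left(-65\right) 2 \sqrt{2}} = \frac{1}{\left(-130\right) \sqrt{2}} = - \frac{\sqrt{2}}{260}$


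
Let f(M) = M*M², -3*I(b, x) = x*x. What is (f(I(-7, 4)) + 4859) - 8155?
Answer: -93088/27 ≈ -3447.7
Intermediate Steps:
I(b, x) = -x²/3 (I(b, x) = -x*x/3 = -x²/3)
f(M) = M³
(f(I(-7, 4)) + 4859) - 8155 = ((-⅓*4²)³ + 4859) - 8155 = ((-⅓*16)³ + 4859) - 8155 = ((-16/3)³ + 4859) - 8155 = (-4096/27 + 4859) - 8155 = 127097/27 - 8155 = -93088/27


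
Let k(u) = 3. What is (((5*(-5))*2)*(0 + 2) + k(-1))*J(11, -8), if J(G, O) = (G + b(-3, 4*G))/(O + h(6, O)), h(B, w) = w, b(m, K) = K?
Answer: 5335/16 ≈ 333.44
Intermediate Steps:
J(G, O) = 5*G/(2*O) (J(G, O) = (G + 4*G)/(O + O) = (5*G)/((2*O)) = (5*G)*(1/(2*O)) = 5*G/(2*O))
(((5*(-5))*2)*(0 + 2) + k(-1))*J(11, -8) = (((5*(-5))*2)*(0 + 2) + 3)*((5/2)*11/(-8)) = (-25*2*2 + 3)*((5/2)*11*(-⅛)) = (-50*2 + 3)*(-55/16) = (-100 + 3)*(-55/16) = -97*(-55/16) = 5335/16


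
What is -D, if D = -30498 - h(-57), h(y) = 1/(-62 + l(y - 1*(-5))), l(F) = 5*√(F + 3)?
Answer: 154594300/5069 - 35*I/5069 ≈ 30498.0 - 0.0069047*I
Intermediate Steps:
l(F) = 5*√(3 + F)
h(y) = 1/(-62 + 5*√(8 + y)) (h(y) = 1/(-62 + 5*√(3 + (y - 1*(-5)))) = 1/(-62 + 5*√(3 + (y + 5))) = 1/(-62 + 5*√(3 + (5 + y))) = 1/(-62 + 5*√(8 + y)))
D = -30498 - (-62 - 35*I)/5069 (D = -30498 - 1/(-62 + 5*√(8 - 57)) = -30498 - 1/(-62 + 5*√(-49)) = -30498 - 1/(-62 + 5*(7*I)) = -30498 - 1/(-62 + 35*I) = -30498 - (-62 - 35*I)/5069 ≈ -30498.0 + 0.0069047*I)
-D = -(-154594300/5069 + 35*I/5069) = 154594300/5069 - 35*I/5069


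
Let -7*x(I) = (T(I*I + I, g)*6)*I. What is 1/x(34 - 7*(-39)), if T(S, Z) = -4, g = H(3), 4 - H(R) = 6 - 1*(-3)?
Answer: 7/7368 ≈ 0.00095005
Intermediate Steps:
H(R) = -5 (H(R) = 4 - (6 - 1*(-3)) = 4 - (6 + 3) = 4 - 1*9 = 4 - 9 = -5)
g = -5
x(I) = 24*I/7 (x(I) = -(-4*6)*I/7 = -(-24)*I/7 = 24*I/7)
1/x(34 - 7*(-39)) = 1/(24*(34 - 7*(-39))/7) = 1/(24*(34 + 273)/7) = 1/((24/7)*307) = 1/(7368/7) = 7/7368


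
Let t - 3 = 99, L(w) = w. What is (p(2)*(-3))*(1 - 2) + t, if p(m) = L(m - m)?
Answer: 102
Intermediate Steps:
p(m) = 0 (p(m) = m - m = 0)
t = 102 (t = 3 + 99 = 102)
(p(2)*(-3))*(1 - 2) + t = (0*(-3))*(1 - 2) + 102 = 0*(-1) + 102 = 0 + 102 = 102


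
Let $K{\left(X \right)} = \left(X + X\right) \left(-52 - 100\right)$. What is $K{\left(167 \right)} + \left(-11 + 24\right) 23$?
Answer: $-50469$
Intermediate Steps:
$K{\left(X \right)} = - 304 X$ ($K{\left(X \right)} = 2 X \left(-152\right) = - 304 X$)
$K{\left(167 \right)} + \left(-11 + 24\right) 23 = \left(-304\right) 167 + \left(-11 + 24\right) 23 = -50768 + 13 \cdot 23 = -50768 + 299 = -50469$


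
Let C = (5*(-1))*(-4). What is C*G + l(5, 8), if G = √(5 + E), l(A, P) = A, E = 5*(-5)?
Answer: 5 + 40*I*√5 ≈ 5.0 + 89.443*I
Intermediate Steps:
E = -25
G = 2*I*√5 (G = √(5 - 25) = √(-20) = 2*I*√5 ≈ 4.4721*I)
C = 20 (C = -5*(-4) = 20)
C*G + l(5, 8) = 20*(2*I*√5) + 5 = 40*I*√5 + 5 = 5 + 40*I*√5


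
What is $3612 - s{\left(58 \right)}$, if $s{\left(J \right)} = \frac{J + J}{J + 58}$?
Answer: $3611$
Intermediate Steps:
$s{\left(J \right)} = \frac{2 J}{58 + J}$
$3612 - s{\left(58 \right)} = 3612 - 2 \cdot 58 \frac{1}{58 + 58} = 3612 - 2 \cdot 58 \cdot \frac{1}{116} = 3612 - 1 = 3611$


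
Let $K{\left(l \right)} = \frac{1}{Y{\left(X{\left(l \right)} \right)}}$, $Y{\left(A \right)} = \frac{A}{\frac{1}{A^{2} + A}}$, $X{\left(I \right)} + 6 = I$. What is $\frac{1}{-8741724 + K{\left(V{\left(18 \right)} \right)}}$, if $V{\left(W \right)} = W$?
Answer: $- \frac{1872}{16364507327} \approx -1.1439 \cdot 10^{-7}$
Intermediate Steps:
$X{\left(I \right)} = -6 + I$
$Y{\left(A \right)} = A \left(A + A^{2}\right)$ ($Y{\left(A \right)} = \frac{A}{\frac{1}{A + A^{2}}} = A \left(A + A^{2}\right)$)
$K{\left(l \right)} = \frac{1}{\left(-6 + l\right)^{2} \left(-5 + l\right)}$ ($K{\left(l \right)} = \frac{1}{\left(-6 + l\right)^{2} \left(1 + \left(-6 + l\right)\right)} = \frac{1}{\left(-6 + l\right)^{2} \left(-5 + l\right)}$)
$\frac{1}{-8741724 + K{\left(V{\left(18 \right)} \right)}} = \frac{1}{-8741724 + \frac{1}{\left(-6 + 18\right)^{2} \left(-5 + 18\right)}} = \frac{1}{-8741724 + \frac{1}{144 \cdot 13}} = \frac{1}{-8741724 + \frac{1}{144} \cdot \frac{1}{13}} = \frac{1}{-8741724 + \frac{1}{1872}} = \frac{1}{- \frac{16364507327}{1872}} = - \frac{1872}{16364507327}$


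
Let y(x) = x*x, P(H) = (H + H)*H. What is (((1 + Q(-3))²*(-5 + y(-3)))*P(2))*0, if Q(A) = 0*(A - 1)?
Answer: 0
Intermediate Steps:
Q(A) = 0 (Q(A) = 0*(-1 + A) = 0)
P(H) = 2*H² (P(H) = (2*H)*H = 2*H²)
y(x) = x²
(((1 + Q(-3))²*(-5 + y(-3)))*P(2))*0 = (((1 + 0)²*(-5 + (-3)²))*(2*2²))*0 = ((1²*(-5 + 9))*(2*4))*0 = ((1*4)*8)*0 = (4*8)*0 = 32*0 = 0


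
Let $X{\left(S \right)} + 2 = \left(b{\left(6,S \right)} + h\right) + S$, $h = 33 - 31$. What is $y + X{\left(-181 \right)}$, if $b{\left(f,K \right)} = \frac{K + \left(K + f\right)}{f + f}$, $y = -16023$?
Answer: $- \frac{48701}{3} \approx -16234.0$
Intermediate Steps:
$h = 2$
$b{\left(f,K \right)} = \frac{f + 2 K}{2 f}$
$X{\left(S \right)} = \frac{1}{2} + \frac{7 S}{6}$ ($X{\left(S \right)} = -2 + \left(\left(\frac{S + \frac{1}{2} \cdot 6}{6} + 2\right) + S\right) = -2 + \left(\left(\frac{S + 3}{6} + 2\right) + S\right) = -2 + \left(\left(\frac{3 + S}{6} + 2\right) + S\right) = -2 + \left(\left(\left(\frac{1}{2} + \frac{S}{6}\right) + 2\right) + S\right) = -2 + \left(\left(\frac{5}{2} + \frac{S}{6}\right) + S\right) = -2 + \left(\frac{5}{2} + \frac{7 S}{6}\right) = \frac{1}{2} + \frac{7 S}{6}$)
$y + X{\left(-181 \right)} = -16023 + \left(\frac{1}{2} + \frac{7}{6} \left(-181\right)\right) = -16023 + \left(\frac{1}{2} - \frac{1267}{6}\right) = -16023 - \frac{632}{3} = - \frac{48701}{3}$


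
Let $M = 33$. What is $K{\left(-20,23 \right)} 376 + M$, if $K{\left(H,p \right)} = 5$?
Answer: $1913$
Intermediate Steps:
$K{\left(-20,23 \right)} 376 + M = 5 \cdot 376 + 33 = 1880 + 33 = 1913$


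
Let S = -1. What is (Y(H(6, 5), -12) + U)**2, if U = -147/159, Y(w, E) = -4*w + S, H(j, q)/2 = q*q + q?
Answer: 164403684/2809 ≈ 58528.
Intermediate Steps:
H(j, q) = 2*q + 2*q**2 (H(j, q) = 2*(q*q + q) = 2*(q**2 + q) = 2*(q + q**2) = 2*q + 2*q**2)
Y(w, E) = -1 - 4*w (Y(w, E) = -4*w - 1 = -1 - 4*w)
U = -49/53 (U = -147*1/159 = -49/53 ≈ -0.92453)
(Y(H(6, 5), -12) + U)**2 = ((-1 - 8*5*(1 + 5)) - 49/53)**2 = ((-1 - 8*5*6) - 49/53)**2 = ((-1 - 4*60) - 49/53)**2 = ((-1 - 240) - 49/53)**2 = (-241 - 49/53)**2 = (-12822/53)**2 = 164403684/2809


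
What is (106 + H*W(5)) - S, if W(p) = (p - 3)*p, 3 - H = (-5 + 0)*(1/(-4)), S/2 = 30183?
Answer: -120485/2 ≈ -60243.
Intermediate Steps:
S = 60366 (S = 2*30183 = 60366)
H = 7/4 (H = 3 - (-5 + 0)*1/(-4) = 3 - (-5)*1*(-¼) = 3 - (-5)*(-1)/4 = 3 - 1*5/4 = 3 - 5/4 = 7/4 ≈ 1.7500)
W(p) = p*(-3 + p) (W(p) = (-3 + p)*p = p*(-3 + p))
(106 + H*W(5)) - S = (106 + 7*(5*(-3 + 5))/4) - 1*60366 = (106 + 7*(5*2)/4) - 60366 = (106 + (7/4)*10) - 60366 = (106 + 35/2) - 60366 = 247/2 - 60366 = -120485/2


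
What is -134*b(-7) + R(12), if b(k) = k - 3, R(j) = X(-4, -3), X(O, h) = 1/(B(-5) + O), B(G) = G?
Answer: 12059/9 ≈ 1339.9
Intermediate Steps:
X(O, h) = 1/(-5 + O)
R(j) = -⅑ (R(j) = 1/(-5 - 4) = 1/(-9) = -⅑)
b(k) = -3 + k
-134*b(-7) + R(12) = -134*(-3 - 7) - ⅑ = -134*(-10) - ⅑ = 1340 - ⅑ = 12059/9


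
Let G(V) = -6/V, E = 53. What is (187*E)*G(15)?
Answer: -19822/5 ≈ -3964.4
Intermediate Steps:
(187*E)*G(15) = (187*53)*(-6/15) = 9911*(-6*1/15) = 9911*(-2/5) = -19822/5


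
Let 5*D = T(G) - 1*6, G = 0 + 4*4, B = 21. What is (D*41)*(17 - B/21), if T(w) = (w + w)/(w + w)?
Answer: -656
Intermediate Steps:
G = 16 (G = 0 + 16 = 16)
T(w) = 1 (T(w) = (2*w)/((2*w)) = (2*w)*(1/(2*w)) = 1)
D = -1 (D = (1 - 1*6)/5 = (1 - 6)/5 = (1/5)*(-5) = -1)
(D*41)*(17 - B/21) = (-1*41)*(17 - 21/21) = -41*(17 - 21/21) = -41*(17 - 1*1) = -41*(17 - 1) = -41*16 = -656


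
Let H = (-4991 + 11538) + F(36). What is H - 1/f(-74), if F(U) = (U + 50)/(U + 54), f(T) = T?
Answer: 21804737/3330 ≈ 6548.0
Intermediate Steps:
F(U) = (50 + U)/(54 + U)
H = 294658/45 (H = (-4991 + 11538) + (50 + 36)/(54 + 36) = 6547 + 86/90 = 6547 + (1/90)*86 = 6547 + 43/45 = 294658/45 ≈ 6548.0)
H - 1/f(-74) = 294658/45 - 1/(-74) = 294658/45 - 1*(-1/74) = 294658/45 + 1/74 = 21804737/3330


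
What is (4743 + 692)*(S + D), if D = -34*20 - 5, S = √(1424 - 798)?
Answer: -3722975 + 5435*√626 ≈ -3.5870e+6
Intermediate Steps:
S = √626 ≈ 25.020
D = -685 (D = -680 - 5 = -685)
(4743 + 692)*(S + D) = (4743 + 692)*(√626 - 685) = 5435*(-685 + √626) = -3722975 + 5435*√626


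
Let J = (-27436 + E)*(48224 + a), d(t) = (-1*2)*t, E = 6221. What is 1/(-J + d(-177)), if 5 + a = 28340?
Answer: 1/1624199539 ≈ 6.1569e-10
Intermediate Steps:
a = 28335 (a = -5 + 28340 = 28335)
d(t) = -2*t
J = -1624199185 (J = (-27436 + 6221)*(48224 + 28335) = -21215*76559 = -1624199185)
1/(-J + d(-177)) = 1/(-1*(-1624199185) - 2*(-177)) = 1/(1624199185 + 354) = 1/1624199539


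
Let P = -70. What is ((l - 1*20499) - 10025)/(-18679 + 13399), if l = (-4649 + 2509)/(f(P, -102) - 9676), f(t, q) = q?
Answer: 74615383/12906960 ≈ 5.7810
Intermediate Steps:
l = 1070/4889 (l = (-4649 + 2509)/(-102 - 9676) = -2140/(-9778) = -2140*(-1/9778) = 1070/4889 ≈ 0.21886)
((l - 1*20499) - 10025)/(-18679 + 13399) = ((1070/4889 - 1*20499) - 10025)/(-18679 + 13399) = ((1070/4889 - 20499) - 10025)/(-5280) = (-100218541/4889 - 10025)*(-1/5280) = -149230766/4889*(-1/5280) = 74615383/12906960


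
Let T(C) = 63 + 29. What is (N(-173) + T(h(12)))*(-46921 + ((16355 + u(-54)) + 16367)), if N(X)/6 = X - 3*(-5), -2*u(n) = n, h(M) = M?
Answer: 12131232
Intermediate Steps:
u(n) = -n/2
T(C) = 92
N(X) = 90 + 6*X (N(X) = 6*(X - 3*(-5)) = 6*(X + 15) = 6*(15 + X) = 90 + 6*X)
(N(-173) + T(h(12)))*(-46921 + ((16355 + u(-54)) + 16367)) = ((90 + 6*(-173)) + 92)*(-46921 + ((16355 - 1/2*(-54)) + 16367)) = ((90 - 1038) + 92)*(-46921 + ((16355 + 27) + 16367)) = (-948 + 92)*(-46921 + (16382 + 16367)) = -856*(-46921 + 32749) = -856*(-14172) = 12131232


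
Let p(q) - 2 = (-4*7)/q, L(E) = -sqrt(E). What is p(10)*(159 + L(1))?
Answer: -632/5 ≈ -126.40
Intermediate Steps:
p(q) = 2 - 28/q (p(q) = 2 + (-4*7)/q = 2 - 28/q)
p(10)*(159 + L(1)) = (2 - 28/10)*(159 - sqrt(1)) = (2 - 28*1/10)*(159 - 1*1) = (2 - 14/5)*(159 - 1) = -4/5*158 = -632/5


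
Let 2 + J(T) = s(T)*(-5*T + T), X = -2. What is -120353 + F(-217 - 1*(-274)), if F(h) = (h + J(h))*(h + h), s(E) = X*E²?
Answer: 168781933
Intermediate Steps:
s(E) = -2*E²
J(T) = -2 + 8*T³ (J(T) = -2 + (-2*T²)*(-5*T + T) = -2 + (-2*T²)*(-4*T) = -2 + 8*T³)
F(h) = 2*h*(-2 + h + 8*h³) (F(h) = (h + (-2 + 8*h³))*(h + h) = (-2 + h + 8*h³)*(2*h) = 2*h*(-2 + h + 8*h³))
-120353 + F(-217 - 1*(-274)) = -120353 + 2*(-217 - 1*(-274))*(-2 + (-217 - 1*(-274)) + 8*(-217 - 1*(-274))³) = -120353 + 2*(-217 + 274)*(-2 + (-217 + 274) + 8*(-217 + 274)³) = -120353 + 2*57*(-2 + 57 + 8*57³) = -120353 + 2*57*(-2 + 57 + 8*185193) = -120353 + 2*57*(-2 + 57 + 1481544) = -120353 + 2*57*1481599 = -120353 + 168902286 = 168781933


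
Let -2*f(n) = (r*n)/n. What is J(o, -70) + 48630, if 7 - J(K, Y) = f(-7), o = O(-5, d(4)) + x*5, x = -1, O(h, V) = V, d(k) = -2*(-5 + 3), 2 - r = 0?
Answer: 48638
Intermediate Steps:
r = 2 (r = 2 - 1*0 = 2 + 0 = 2)
d(k) = 4 (d(k) = -2*(-2) = 4)
f(n) = -1 (f(n) = -2*n/(2*n) = -½*2 = -1)
o = -1 (o = 4 - 1*5 = 4 - 5 = -1)
J(K, Y) = 8 (J(K, Y) = 7 - 1*(-1) = 7 + 1 = 8)
J(o, -70) + 48630 = 8 + 48630 = 48638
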